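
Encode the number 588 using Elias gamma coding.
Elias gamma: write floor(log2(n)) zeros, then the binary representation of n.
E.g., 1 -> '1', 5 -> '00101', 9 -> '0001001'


num_bits = floor(log2(588)) + 1 = 10
leading_zeros = num_bits - 1 = 9
binary(588) = 1001001100

Elias gamma(588) = '000000000' + '1001001100' = 0000000001001001100 (19 bits)


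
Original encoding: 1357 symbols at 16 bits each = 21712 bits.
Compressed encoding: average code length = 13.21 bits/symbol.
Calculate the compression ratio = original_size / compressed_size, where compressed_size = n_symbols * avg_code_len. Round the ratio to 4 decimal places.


original_size = n_symbols * orig_bits = 1357 * 16 = 21712 bits
compressed_size = n_symbols * avg_code_len = 1357 * 13.21 = 17925.97 bits
ratio = original_size / compressed_size = 21712 / 17925.97 = 1.2112

Compression ratio = 1.2112


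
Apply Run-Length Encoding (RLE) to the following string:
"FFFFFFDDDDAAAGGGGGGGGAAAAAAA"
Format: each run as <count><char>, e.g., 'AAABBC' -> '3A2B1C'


Scanning runs left to right:
  i=0: run of 'F' x 6 -> '6F'
  i=6: run of 'D' x 4 -> '4D'
  i=10: run of 'A' x 3 -> '3A'
  i=13: run of 'G' x 8 -> '8G'
  i=21: run of 'A' x 7 -> '7A'

RLE = 6F4D3A8G7A


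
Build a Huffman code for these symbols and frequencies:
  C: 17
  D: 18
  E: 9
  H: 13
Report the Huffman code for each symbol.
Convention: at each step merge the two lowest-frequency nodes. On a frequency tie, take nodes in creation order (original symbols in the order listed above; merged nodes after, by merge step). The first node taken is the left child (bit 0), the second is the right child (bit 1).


Huffman tree construction:
Step 1: Merge E(9) + H(13) = 22
Step 2: Merge C(17) + D(18) = 35
Step 3: Merge (E+H)(22) + (C+D)(35) = 57
Read each symbol's code off the tree from the root (left child = 0, right child = 1).

Codes:
  C: 10 (length 2)
  D: 11 (length 2)
  E: 00 (length 2)
  H: 01 (length 2)
Average code length: 114/57 = 2.0000 bits/symbol


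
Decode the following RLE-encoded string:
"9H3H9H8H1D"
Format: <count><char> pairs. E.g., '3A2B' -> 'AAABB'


Expanding each <count><char> pair:
  9H -> 'HHHHHHHHH'
  3H -> 'HHH'
  9H -> 'HHHHHHHHH'
  8H -> 'HHHHHHHH'
  1D -> 'D'

Decoded = HHHHHHHHHHHHHHHHHHHHHHHHHHHHHD


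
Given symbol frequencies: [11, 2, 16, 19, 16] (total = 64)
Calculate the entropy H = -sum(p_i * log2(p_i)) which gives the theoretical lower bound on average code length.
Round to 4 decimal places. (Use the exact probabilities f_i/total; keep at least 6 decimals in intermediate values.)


Per-symbol terms -p_i * log2(p_i) with p_i = f_i/64:
  p = 11/64 = 0.171875: log2(p) = -2.540568, -p*log2(p) = 0.436660
  p = 2/64 = 0.031250: log2(p) = -5.000000, -p*log2(p) = 0.156250
  p = 16/64 = 0.250000: log2(p) = -2.000000, -p*log2(p) = 0.500000
  p = 19/64 = 0.296875: log2(p) = -1.752072, -p*log2(p) = 0.520147
  p = 16/64 = 0.250000: log2(p) = -2.000000, -p*log2(p) = 0.500000
H = 0.436660 + 0.156250 + 0.500000 + 0.520147 + 0.500000 = 2.113057

H = 2.1131 bits/symbol


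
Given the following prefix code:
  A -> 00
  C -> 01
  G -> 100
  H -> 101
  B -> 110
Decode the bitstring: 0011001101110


Decoding step by step:
Bits 00 -> A
Bits 110 -> B
Bits 01 -> C
Bits 101 -> H
Bits 110 -> B


Decoded message: ABCHB


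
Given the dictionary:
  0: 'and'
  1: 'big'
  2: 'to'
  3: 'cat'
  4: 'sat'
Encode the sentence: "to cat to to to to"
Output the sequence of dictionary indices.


Look up each word in the dictionary:
  'to' -> 2
  'cat' -> 3
  'to' -> 2
  'to' -> 2
  'to' -> 2
  'to' -> 2

Encoded: [2, 3, 2, 2, 2, 2]


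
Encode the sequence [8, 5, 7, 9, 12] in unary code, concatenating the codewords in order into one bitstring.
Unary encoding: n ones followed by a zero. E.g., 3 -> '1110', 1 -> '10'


Encode each number as n ones followed by a terminating 0:
  8 -> 111111110 (9 bits)
  5 -> 111110 (6 bits)
  7 -> 11111110 (8 bits)
  9 -> 1111111110 (10 bits)
  12 -> 1111111111110 (13 bits)
Total length = 9 + 6 + 8 + 10 + 13 = 46 bits.

Unary([8, 5, 7, 9, 12]) = 1111111101111101111111011111111101111111111110 (46 bits)


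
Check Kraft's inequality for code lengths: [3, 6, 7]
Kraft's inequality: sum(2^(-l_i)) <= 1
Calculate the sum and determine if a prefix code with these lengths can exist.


Sum = 2^(-3) + 2^(-6) + 2^(-7)
    = 0.125 + 0.015625 + 0.0078125
    = 19/128 = 0.1484375
Since 0.1484375 <= 1, Kraft's inequality IS satisfied.
A prefix code with these lengths CAN exist.

Kraft sum = 0.1484375. Satisfied.


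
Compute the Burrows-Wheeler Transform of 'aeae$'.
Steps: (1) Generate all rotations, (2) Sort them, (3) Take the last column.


Rotations (sorted):
  0: $aeae -> last char: e
  1: ae$ae -> last char: e
  2: aeae$ -> last char: $
  3: e$aea -> last char: a
  4: eae$a -> last char: a


BWT = ee$aa


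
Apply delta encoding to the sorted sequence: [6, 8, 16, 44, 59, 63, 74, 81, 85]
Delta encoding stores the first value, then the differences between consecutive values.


First value: 6
Deltas:
  8 - 6 = 2
  16 - 8 = 8
  44 - 16 = 28
  59 - 44 = 15
  63 - 59 = 4
  74 - 63 = 11
  81 - 74 = 7
  85 - 81 = 4


Delta encoded: [6, 2, 8, 28, 15, 4, 11, 7, 4]


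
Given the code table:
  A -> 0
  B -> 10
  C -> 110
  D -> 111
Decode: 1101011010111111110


Decoding:
110 -> C
10 -> B
110 -> C
10 -> B
111 -> D
111 -> D
110 -> C


Result: CBCBDDC


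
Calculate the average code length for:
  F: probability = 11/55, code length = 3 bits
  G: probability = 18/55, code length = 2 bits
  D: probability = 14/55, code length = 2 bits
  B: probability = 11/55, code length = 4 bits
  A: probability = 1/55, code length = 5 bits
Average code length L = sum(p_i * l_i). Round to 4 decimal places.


Weighted contributions p_i * l_i:
  F: (11/55) * 3 = 33/55
  G: (18/55) * 2 = 36/55
  D: (14/55) * 2 = 28/55
  B: (11/55) * 4 = 44/55
  A: (1/55) * 5 = 5/55
Sum = (33 + 36 + 28 + 44 + 5)/55 = 146/55

L = 146/55 = 2.6545 bits/symbol


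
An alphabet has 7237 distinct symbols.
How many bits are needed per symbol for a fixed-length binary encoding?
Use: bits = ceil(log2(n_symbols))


log2(7237) = 12.8212
Bracket: 2^12 = 4096 < 7237 <= 2^13 = 8192
So ceil(log2(7237)) = 13

bits = ceil(log2(7237)) = ceil(12.8212) = 13 bits


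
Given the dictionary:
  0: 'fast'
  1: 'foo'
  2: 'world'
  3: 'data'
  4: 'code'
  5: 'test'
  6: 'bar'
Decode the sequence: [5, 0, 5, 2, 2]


Look up each index in the dictionary:
  5 -> 'test'
  0 -> 'fast'
  5 -> 'test'
  2 -> 'world'
  2 -> 'world'

Decoded: "test fast test world world"


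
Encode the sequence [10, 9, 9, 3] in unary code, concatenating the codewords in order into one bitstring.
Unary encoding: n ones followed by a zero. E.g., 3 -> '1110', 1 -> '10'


Encode each number as n ones followed by a terminating 0:
  10 -> 11111111110 (11 bits)
  9 -> 1111111110 (10 bits)
  9 -> 1111111110 (10 bits)
  3 -> 1110 (4 bits)
Total length = 11 + 10 + 10 + 4 = 35 bits.

Unary([10, 9, 9, 3]) = 11111111110111111111011111111101110 (35 bits)


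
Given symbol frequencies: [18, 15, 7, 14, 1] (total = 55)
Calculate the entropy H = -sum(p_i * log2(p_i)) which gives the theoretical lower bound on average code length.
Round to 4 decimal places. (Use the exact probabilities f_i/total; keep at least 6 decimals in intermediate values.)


Per-symbol terms -p_i * log2(p_i) with p_i = f_i/55:
  p = 18/55 = 0.327273: log2(p) = -1.611435, -p*log2(p) = 0.527379
  p = 15/55 = 0.272727: log2(p) = -1.874469, -p*log2(p) = 0.511219
  p = 7/55 = 0.127273: log2(p) = -2.974005, -p*log2(p) = 0.378510
  p = 14/55 = 0.254545: log2(p) = -1.974005, -p*log2(p) = 0.502474
  p = 1/55 = 0.018182: log2(p) = -5.781360, -p*log2(p) = 0.105116
H = 0.527379 + 0.511219 + 0.378510 + 0.502474 + 0.105116 = 2.024698

H = 2.0247 bits/symbol


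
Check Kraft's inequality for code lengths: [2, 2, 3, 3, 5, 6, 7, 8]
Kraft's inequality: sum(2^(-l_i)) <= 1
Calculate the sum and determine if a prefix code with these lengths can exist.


Sum = 2^(-2) + 2^(-2) + 2^(-3) + 2^(-3) + 2^(-5) + 2^(-6) + 2^(-7) + 2^(-8)
    = 0.25 + 0.25 + 0.125 + 0.125 + 0.03125 + 0.015625 + 0.0078125 + 0.00390625
    = 207/256 = 0.80859375
Since 0.80859375 <= 1, Kraft's inequality IS satisfied.
A prefix code with these lengths CAN exist.

Kraft sum = 0.80859375. Satisfied.


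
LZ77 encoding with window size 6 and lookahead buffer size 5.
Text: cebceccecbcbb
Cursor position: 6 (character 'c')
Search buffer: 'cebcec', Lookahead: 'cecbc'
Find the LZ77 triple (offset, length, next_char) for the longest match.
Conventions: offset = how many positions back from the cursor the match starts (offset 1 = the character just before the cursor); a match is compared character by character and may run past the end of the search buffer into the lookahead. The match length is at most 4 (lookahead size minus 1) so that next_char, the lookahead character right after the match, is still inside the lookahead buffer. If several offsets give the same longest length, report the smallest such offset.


Try each offset into the search buffer:
  offset=1 (pos 5, char 'c'): match length 1
  offset=2 (pos 4, char 'e'): match length 0
  offset=3 (pos 3, char 'c'): match length 3
  offset=4 (pos 2, char 'b'): match length 0
  offset=5 (pos 1, char 'e'): match length 0
  offset=6 (pos 0, char 'c'): match length 2
Longest match has length 3 at offset 3.
next_char = character at position 6 + 3 = 9 -> 'b'

Best match: offset=3, length=3 (matching 'cec' starting at position 3)
LZ77 triple: (3, 3, 'b')


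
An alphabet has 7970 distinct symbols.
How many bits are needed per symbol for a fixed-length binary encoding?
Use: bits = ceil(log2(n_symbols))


log2(7970) = 12.9604
Bracket: 2^12 = 4096 < 7970 <= 2^13 = 8192
So ceil(log2(7970)) = 13

bits = ceil(log2(7970)) = ceil(12.9604) = 13 bits


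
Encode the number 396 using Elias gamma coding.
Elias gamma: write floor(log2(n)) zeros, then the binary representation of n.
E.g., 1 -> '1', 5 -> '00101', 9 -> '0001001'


num_bits = floor(log2(396)) + 1 = 9
leading_zeros = num_bits - 1 = 8
binary(396) = 110001100

Elias gamma(396) = '00000000' + '110001100' = 00000000110001100 (17 bits)


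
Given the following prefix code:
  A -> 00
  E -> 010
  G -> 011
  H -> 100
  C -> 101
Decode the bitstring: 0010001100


Decoding step by step:
Bits 00 -> A
Bits 100 -> H
Bits 011 -> G
Bits 00 -> A


Decoded message: AHGA


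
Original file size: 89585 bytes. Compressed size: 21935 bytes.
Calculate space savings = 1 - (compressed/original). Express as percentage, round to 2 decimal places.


ratio = compressed/original = 21935/89585 = 0.244851
savings = 1 - ratio = 1 - 0.244851 = 0.755149
as a percentage: 0.755149 * 100 = 75.51%

Space savings = 1 - 21935/89585 = 75.51%


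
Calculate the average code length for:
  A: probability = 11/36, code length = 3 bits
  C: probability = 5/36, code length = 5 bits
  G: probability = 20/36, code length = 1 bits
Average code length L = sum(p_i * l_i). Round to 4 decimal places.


Weighted contributions p_i * l_i:
  A: (11/36) * 3 = 33/36
  C: (5/36) * 5 = 25/36
  G: (20/36) * 1 = 20/36
Sum = (33 + 25 + 20)/36 = 78/36

L = 78/36 = 2.1667 bits/symbol


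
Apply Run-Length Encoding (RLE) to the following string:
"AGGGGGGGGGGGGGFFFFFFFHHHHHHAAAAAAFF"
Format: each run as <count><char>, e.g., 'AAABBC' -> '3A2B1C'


Scanning runs left to right:
  i=0: run of 'A' x 1 -> '1A'
  i=1: run of 'G' x 13 -> '13G'
  i=14: run of 'F' x 7 -> '7F'
  i=21: run of 'H' x 6 -> '6H'
  i=27: run of 'A' x 6 -> '6A'
  i=33: run of 'F' x 2 -> '2F'

RLE = 1A13G7F6H6A2F


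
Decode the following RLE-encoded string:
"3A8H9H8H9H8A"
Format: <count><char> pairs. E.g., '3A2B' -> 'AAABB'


Expanding each <count><char> pair:
  3A -> 'AAA'
  8H -> 'HHHHHHHH'
  9H -> 'HHHHHHHHH'
  8H -> 'HHHHHHHH'
  9H -> 'HHHHHHHHH'
  8A -> 'AAAAAAAA'

Decoded = AAAHHHHHHHHHHHHHHHHHHHHHHHHHHHHHHHHHHAAAAAAAA


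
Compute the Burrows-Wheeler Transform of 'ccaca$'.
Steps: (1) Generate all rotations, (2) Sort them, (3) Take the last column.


Rotations (sorted):
  0: $ccaca -> last char: a
  1: a$ccac -> last char: c
  2: aca$cc -> last char: c
  3: ca$cca -> last char: a
  4: caca$c -> last char: c
  5: ccaca$ -> last char: $


BWT = accac$


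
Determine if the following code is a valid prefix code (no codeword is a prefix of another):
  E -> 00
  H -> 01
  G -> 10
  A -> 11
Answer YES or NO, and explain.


Checking each pair (does one codeword prefix another?):
  E='00' vs H='01': no prefix
  E='00' vs G='10': no prefix
  E='00' vs A='11': no prefix
  H='01' vs E='00': no prefix
  H='01' vs G='10': no prefix
  H='01' vs A='11': no prefix
  G='10' vs E='00': no prefix
  G='10' vs H='01': no prefix
  G='10' vs A='11': no prefix
  A='11' vs E='00': no prefix
  A='11' vs H='01': no prefix
  A='11' vs G='10': no prefix
No violation found over all pairs.

YES -- this is a valid prefix code. No codeword is a prefix of any other codeword.


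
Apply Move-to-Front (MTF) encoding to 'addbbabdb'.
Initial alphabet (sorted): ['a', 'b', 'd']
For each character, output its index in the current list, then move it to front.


MTF encoding:
'a': index 0 in ['a', 'b', 'd'] -> ['a', 'b', 'd']
'd': index 2 in ['a', 'b', 'd'] -> ['d', 'a', 'b']
'd': index 0 in ['d', 'a', 'b'] -> ['d', 'a', 'b']
'b': index 2 in ['d', 'a', 'b'] -> ['b', 'd', 'a']
'b': index 0 in ['b', 'd', 'a'] -> ['b', 'd', 'a']
'a': index 2 in ['b', 'd', 'a'] -> ['a', 'b', 'd']
'b': index 1 in ['a', 'b', 'd'] -> ['b', 'a', 'd']
'd': index 2 in ['b', 'a', 'd'] -> ['d', 'b', 'a']
'b': index 1 in ['d', 'b', 'a'] -> ['b', 'd', 'a']


Output: [0, 2, 0, 2, 0, 2, 1, 2, 1]


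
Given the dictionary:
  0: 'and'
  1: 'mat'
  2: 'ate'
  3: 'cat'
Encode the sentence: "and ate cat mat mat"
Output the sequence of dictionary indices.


Look up each word in the dictionary:
  'and' -> 0
  'ate' -> 2
  'cat' -> 3
  'mat' -> 1
  'mat' -> 1

Encoded: [0, 2, 3, 1, 1]


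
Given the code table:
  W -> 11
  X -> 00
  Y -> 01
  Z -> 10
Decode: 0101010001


Decoding:
01 -> Y
01 -> Y
01 -> Y
00 -> X
01 -> Y


Result: YYYXY


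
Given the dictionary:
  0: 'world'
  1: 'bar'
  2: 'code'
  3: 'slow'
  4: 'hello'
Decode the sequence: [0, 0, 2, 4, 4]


Look up each index in the dictionary:
  0 -> 'world'
  0 -> 'world'
  2 -> 'code'
  4 -> 'hello'
  4 -> 'hello'

Decoded: "world world code hello hello"


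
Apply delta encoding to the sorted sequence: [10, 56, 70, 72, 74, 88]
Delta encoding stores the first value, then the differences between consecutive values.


First value: 10
Deltas:
  56 - 10 = 46
  70 - 56 = 14
  72 - 70 = 2
  74 - 72 = 2
  88 - 74 = 14


Delta encoded: [10, 46, 14, 2, 2, 14]


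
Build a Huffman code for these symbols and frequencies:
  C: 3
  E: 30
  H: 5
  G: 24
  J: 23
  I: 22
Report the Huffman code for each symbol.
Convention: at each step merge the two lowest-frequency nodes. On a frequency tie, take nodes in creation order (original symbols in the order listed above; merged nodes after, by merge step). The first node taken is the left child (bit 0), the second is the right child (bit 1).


Huffman tree construction:
Step 1: Merge C(3) + H(5) = 8
Step 2: Merge (C+H)(8) + I(22) = 30
Step 3: Merge J(23) + G(24) = 47
Step 4: Merge E(30) + ((C+H)+I)(30) = 60
Step 5: Merge (J+G)(47) + (E+((C+H)+I))(60) = 107
Read each symbol's code off the tree from the root (left child = 0, right child = 1).

Codes:
  C: 1100 (length 4)
  E: 10 (length 2)
  H: 1101 (length 4)
  G: 01 (length 2)
  J: 00 (length 2)
  I: 111 (length 3)
Average code length: 252/107 = 2.3551 bits/symbol


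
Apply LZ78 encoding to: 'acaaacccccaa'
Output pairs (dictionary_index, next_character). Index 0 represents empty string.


LZ78 encoding steps:
Dictionary: {0: ''}
Step 1: w='' (idx 0), next='a' -> output (0, 'a'), add 'a' as idx 1
Step 2: w='' (idx 0), next='c' -> output (0, 'c'), add 'c' as idx 2
Step 3: w='a' (idx 1), next='a' -> output (1, 'a'), add 'aa' as idx 3
Step 4: w='a' (idx 1), next='c' -> output (1, 'c'), add 'ac' as idx 4
Step 5: w='c' (idx 2), next='c' -> output (2, 'c'), add 'cc' as idx 5
Step 6: w='cc' (idx 5), next='a' -> output (5, 'a'), add 'cca' as idx 6
Step 7: w='a' (idx 1), end of input -> output (1, '')


Encoded: [(0, 'a'), (0, 'c'), (1, 'a'), (1, 'c'), (2, 'c'), (5, 'a'), (1, '')]


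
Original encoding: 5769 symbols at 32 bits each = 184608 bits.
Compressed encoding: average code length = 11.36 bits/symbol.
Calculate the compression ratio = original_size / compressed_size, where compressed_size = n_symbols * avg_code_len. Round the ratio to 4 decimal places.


original_size = n_symbols * orig_bits = 5769 * 32 = 184608 bits
compressed_size = n_symbols * avg_code_len = 5769 * 11.36 = 65535.84 bits
ratio = original_size / compressed_size = 184608 / 65535.84 = 2.8169

Compression ratio = 2.8169


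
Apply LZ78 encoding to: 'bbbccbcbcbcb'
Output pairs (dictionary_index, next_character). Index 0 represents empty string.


LZ78 encoding steps:
Dictionary: {0: ''}
Step 1: w='' (idx 0), next='b' -> output (0, 'b'), add 'b' as idx 1
Step 2: w='b' (idx 1), next='b' -> output (1, 'b'), add 'bb' as idx 2
Step 3: w='' (idx 0), next='c' -> output (0, 'c'), add 'c' as idx 3
Step 4: w='c' (idx 3), next='b' -> output (3, 'b'), add 'cb' as idx 4
Step 5: w='cb' (idx 4), next='c' -> output (4, 'c'), add 'cbc' as idx 5
Step 6: w='b' (idx 1), next='c' -> output (1, 'c'), add 'bc' as idx 6
Step 7: w='b' (idx 1), end of input -> output (1, '')


Encoded: [(0, 'b'), (1, 'b'), (0, 'c'), (3, 'b'), (4, 'c'), (1, 'c'), (1, '')]


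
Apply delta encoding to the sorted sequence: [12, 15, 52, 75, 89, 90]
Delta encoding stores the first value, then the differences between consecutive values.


First value: 12
Deltas:
  15 - 12 = 3
  52 - 15 = 37
  75 - 52 = 23
  89 - 75 = 14
  90 - 89 = 1


Delta encoded: [12, 3, 37, 23, 14, 1]


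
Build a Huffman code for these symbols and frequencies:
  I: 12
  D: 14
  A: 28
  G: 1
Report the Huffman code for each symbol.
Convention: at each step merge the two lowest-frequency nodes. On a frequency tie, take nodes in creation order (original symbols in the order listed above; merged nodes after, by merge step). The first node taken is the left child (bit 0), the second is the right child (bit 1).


Huffman tree construction:
Step 1: Merge G(1) + I(12) = 13
Step 2: Merge (G+I)(13) + D(14) = 27
Step 3: Merge ((G+I)+D)(27) + A(28) = 55
Read each symbol's code off the tree from the root (left child = 0, right child = 1).

Codes:
  I: 001 (length 3)
  D: 01 (length 2)
  A: 1 (length 1)
  G: 000 (length 3)
Average code length: 95/55 = 1.7273 bits/symbol


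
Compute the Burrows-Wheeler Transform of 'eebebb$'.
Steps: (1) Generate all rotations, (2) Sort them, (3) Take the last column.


Rotations (sorted):
  0: $eebebb -> last char: b
  1: b$eebeb -> last char: b
  2: bb$eebe -> last char: e
  3: bebb$ee -> last char: e
  4: ebb$eeb -> last char: b
  5: ebebb$e -> last char: e
  6: eebebb$ -> last char: $


BWT = bbeebe$


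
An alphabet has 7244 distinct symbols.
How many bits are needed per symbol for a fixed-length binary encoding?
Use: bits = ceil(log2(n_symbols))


log2(7244) = 12.8226
Bracket: 2^12 = 4096 < 7244 <= 2^13 = 8192
So ceil(log2(7244)) = 13

bits = ceil(log2(7244)) = ceil(12.8226) = 13 bits


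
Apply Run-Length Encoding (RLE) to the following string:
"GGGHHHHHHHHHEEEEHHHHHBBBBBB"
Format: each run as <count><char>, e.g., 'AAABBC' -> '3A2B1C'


Scanning runs left to right:
  i=0: run of 'G' x 3 -> '3G'
  i=3: run of 'H' x 9 -> '9H'
  i=12: run of 'E' x 4 -> '4E'
  i=16: run of 'H' x 5 -> '5H'
  i=21: run of 'B' x 6 -> '6B'

RLE = 3G9H4E5H6B


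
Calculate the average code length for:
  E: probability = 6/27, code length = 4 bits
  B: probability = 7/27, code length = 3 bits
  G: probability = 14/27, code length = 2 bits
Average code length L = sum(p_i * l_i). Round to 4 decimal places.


Weighted contributions p_i * l_i:
  E: (6/27) * 4 = 24/27
  B: (7/27) * 3 = 21/27
  G: (14/27) * 2 = 28/27
Sum = (24 + 21 + 28)/27 = 73/27

L = 73/27 = 2.7037 bits/symbol


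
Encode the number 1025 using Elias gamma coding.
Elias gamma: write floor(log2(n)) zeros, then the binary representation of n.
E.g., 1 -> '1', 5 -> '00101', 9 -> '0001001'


num_bits = floor(log2(1025)) + 1 = 11
leading_zeros = num_bits - 1 = 10
binary(1025) = 10000000001

Elias gamma(1025) = '0000000000' + '10000000001' = 000000000010000000001 (21 bits)


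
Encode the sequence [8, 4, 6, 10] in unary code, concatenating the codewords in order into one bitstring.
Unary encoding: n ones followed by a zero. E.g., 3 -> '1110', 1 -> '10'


Encode each number as n ones followed by a terminating 0:
  8 -> 111111110 (9 bits)
  4 -> 11110 (5 bits)
  6 -> 1111110 (7 bits)
  10 -> 11111111110 (11 bits)
Total length = 9 + 5 + 7 + 11 = 32 bits.

Unary([8, 4, 6, 10]) = 11111111011110111111011111111110 (32 bits)


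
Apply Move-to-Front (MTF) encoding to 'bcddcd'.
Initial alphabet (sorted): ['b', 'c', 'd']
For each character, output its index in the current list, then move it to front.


MTF encoding:
'b': index 0 in ['b', 'c', 'd'] -> ['b', 'c', 'd']
'c': index 1 in ['b', 'c', 'd'] -> ['c', 'b', 'd']
'd': index 2 in ['c', 'b', 'd'] -> ['d', 'c', 'b']
'd': index 0 in ['d', 'c', 'b'] -> ['d', 'c', 'b']
'c': index 1 in ['d', 'c', 'b'] -> ['c', 'd', 'b']
'd': index 1 in ['c', 'd', 'b'] -> ['d', 'c', 'b']


Output: [0, 1, 2, 0, 1, 1]


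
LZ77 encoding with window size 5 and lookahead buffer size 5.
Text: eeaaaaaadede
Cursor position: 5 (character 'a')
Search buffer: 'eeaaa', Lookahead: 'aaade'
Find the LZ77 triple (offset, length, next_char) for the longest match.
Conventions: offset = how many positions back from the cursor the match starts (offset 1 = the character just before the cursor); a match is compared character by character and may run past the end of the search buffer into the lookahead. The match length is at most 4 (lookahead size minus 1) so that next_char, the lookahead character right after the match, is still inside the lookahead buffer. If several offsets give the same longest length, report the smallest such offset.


Try each offset into the search buffer:
  offset=1 (pos 4, char 'a'): match length 3
  offset=2 (pos 3, char 'a'): match length 3
  offset=3 (pos 2, char 'a'): match length 3
  offset=4 (pos 1, char 'e'): match length 0
  offset=5 (pos 0, char 'e'): match length 0
Longest match has length 3, found at offsets 1, 2, 3; take the smallest, offset 1.
next_char = character at position 5 + 3 = 8 -> 'd'

Best match: offset=1, length=3 (matching 'aaa' starting at position 4)
LZ77 triple: (1, 3, 'd')


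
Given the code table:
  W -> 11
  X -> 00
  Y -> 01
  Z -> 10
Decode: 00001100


Decoding:
00 -> X
00 -> X
11 -> W
00 -> X


Result: XXWX


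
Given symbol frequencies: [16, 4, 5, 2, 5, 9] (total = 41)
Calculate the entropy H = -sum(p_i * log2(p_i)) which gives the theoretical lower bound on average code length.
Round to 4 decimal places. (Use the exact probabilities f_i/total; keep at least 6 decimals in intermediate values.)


Per-symbol terms -p_i * log2(p_i) with p_i = f_i/41:
  p = 16/41 = 0.390244: log2(p) = -1.357552, -p*log2(p) = 0.529776
  p = 4/41 = 0.097561: log2(p) = -3.357552, -p*log2(p) = 0.327566
  p = 5/41 = 0.121951: log2(p) = -3.035624, -p*log2(p) = 0.370198
  p = 2/41 = 0.048780: log2(p) = -4.357552, -p*log2(p) = 0.212564
  p = 5/41 = 0.121951: log2(p) = -3.035624, -p*log2(p) = 0.370198
  p = 9/41 = 0.219512: log2(p) = -2.187627, -p*log2(p) = 0.480211
H = 0.529776 + 0.327566 + 0.370198 + 0.212564 + 0.370198 + 0.480211 = 2.290513

H = 2.2905 bits/symbol


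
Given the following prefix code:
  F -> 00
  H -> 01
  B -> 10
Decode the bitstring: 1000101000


Decoding step by step:
Bits 10 -> B
Bits 00 -> F
Bits 10 -> B
Bits 10 -> B
Bits 00 -> F


Decoded message: BFBBF


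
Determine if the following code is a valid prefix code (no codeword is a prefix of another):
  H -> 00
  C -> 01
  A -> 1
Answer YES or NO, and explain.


Checking each pair (does one codeword prefix another?):
  H='00' vs C='01': no prefix
  H='00' vs A='1': no prefix
  C='01' vs H='00': no prefix
  C='01' vs A='1': no prefix
  A='1' vs H='00': no prefix
  A='1' vs C='01': no prefix
No violation found over all pairs.

YES -- this is a valid prefix code. No codeword is a prefix of any other codeword.


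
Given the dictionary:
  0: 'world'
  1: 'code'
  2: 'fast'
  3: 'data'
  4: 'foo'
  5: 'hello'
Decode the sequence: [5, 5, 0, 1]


Look up each index in the dictionary:
  5 -> 'hello'
  5 -> 'hello'
  0 -> 'world'
  1 -> 'code'

Decoded: "hello hello world code"


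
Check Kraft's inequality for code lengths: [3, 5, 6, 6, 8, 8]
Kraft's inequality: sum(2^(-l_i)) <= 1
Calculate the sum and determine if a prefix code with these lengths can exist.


Sum = 2^(-3) + 2^(-5) + 2^(-6) + 2^(-6) + 2^(-8) + 2^(-8)
    = 0.125 + 0.03125 + 0.015625 + 0.015625 + 0.00390625 + 0.00390625
    = 50/256 = 0.1953125
Since 0.1953125 <= 1, Kraft's inequality IS satisfied.
A prefix code with these lengths CAN exist.

Kraft sum = 0.1953125. Satisfied.


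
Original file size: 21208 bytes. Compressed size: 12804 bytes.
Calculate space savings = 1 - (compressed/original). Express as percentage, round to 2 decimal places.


ratio = compressed/original = 12804/21208 = 0.603734
savings = 1 - ratio = 1 - 0.603734 = 0.396266
as a percentage: 0.396266 * 100 = 39.63%

Space savings = 1 - 12804/21208 = 39.63%


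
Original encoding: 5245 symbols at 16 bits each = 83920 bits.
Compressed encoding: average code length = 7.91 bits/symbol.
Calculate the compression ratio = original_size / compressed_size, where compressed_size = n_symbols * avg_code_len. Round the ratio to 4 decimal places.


original_size = n_symbols * orig_bits = 5245 * 16 = 83920 bits
compressed_size = n_symbols * avg_code_len = 5245 * 7.91 = 41487.95 bits
ratio = original_size / compressed_size = 83920 / 41487.95 = 2.0228

Compression ratio = 2.0228


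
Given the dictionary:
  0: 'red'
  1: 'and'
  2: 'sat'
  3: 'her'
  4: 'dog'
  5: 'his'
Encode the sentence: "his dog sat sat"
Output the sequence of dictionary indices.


Look up each word in the dictionary:
  'his' -> 5
  'dog' -> 4
  'sat' -> 2
  'sat' -> 2

Encoded: [5, 4, 2, 2]


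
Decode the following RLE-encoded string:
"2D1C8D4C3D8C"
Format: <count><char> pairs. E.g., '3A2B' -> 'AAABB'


Expanding each <count><char> pair:
  2D -> 'DD'
  1C -> 'C'
  8D -> 'DDDDDDDD'
  4C -> 'CCCC'
  3D -> 'DDD'
  8C -> 'CCCCCCCC'

Decoded = DDCDDDDDDDDCCCCDDDCCCCCCCC


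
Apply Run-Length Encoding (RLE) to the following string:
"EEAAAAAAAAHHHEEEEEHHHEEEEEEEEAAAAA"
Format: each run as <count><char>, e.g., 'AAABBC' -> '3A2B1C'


Scanning runs left to right:
  i=0: run of 'E' x 2 -> '2E'
  i=2: run of 'A' x 8 -> '8A'
  i=10: run of 'H' x 3 -> '3H'
  i=13: run of 'E' x 5 -> '5E'
  i=18: run of 'H' x 3 -> '3H'
  i=21: run of 'E' x 8 -> '8E'
  i=29: run of 'A' x 5 -> '5A'

RLE = 2E8A3H5E3H8E5A


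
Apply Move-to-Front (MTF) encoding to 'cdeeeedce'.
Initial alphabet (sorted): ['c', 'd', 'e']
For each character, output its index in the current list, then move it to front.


MTF encoding:
'c': index 0 in ['c', 'd', 'e'] -> ['c', 'd', 'e']
'd': index 1 in ['c', 'd', 'e'] -> ['d', 'c', 'e']
'e': index 2 in ['d', 'c', 'e'] -> ['e', 'd', 'c']
'e': index 0 in ['e', 'd', 'c'] -> ['e', 'd', 'c']
'e': index 0 in ['e', 'd', 'c'] -> ['e', 'd', 'c']
'e': index 0 in ['e', 'd', 'c'] -> ['e', 'd', 'c']
'd': index 1 in ['e', 'd', 'c'] -> ['d', 'e', 'c']
'c': index 2 in ['d', 'e', 'c'] -> ['c', 'd', 'e']
'e': index 2 in ['c', 'd', 'e'] -> ['e', 'c', 'd']


Output: [0, 1, 2, 0, 0, 0, 1, 2, 2]


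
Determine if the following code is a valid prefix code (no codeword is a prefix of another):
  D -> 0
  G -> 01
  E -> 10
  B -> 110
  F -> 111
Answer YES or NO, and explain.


Checking each pair (does one codeword prefix another?):
  D='0' vs G='01': prefix -- VIOLATION

NO -- this is NOT a valid prefix code. D (0) is a prefix of G (01).


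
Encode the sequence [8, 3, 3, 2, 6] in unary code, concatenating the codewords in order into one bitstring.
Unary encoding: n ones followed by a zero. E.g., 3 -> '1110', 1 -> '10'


Encode each number as n ones followed by a terminating 0:
  8 -> 111111110 (9 bits)
  3 -> 1110 (4 bits)
  3 -> 1110 (4 bits)
  2 -> 110 (3 bits)
  6 -> 1111110 (7 bits)
Total length = 9 + 4 + 4 + 3 + 7 = 27 bits.

Unary([8, 3, 3, 2, 6]) = 111111110111011101101111110 (27 bits)


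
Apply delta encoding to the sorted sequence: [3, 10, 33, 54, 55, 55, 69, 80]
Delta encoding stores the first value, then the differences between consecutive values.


First value: 3
Deltas:
  10 - 3 = 7
  33 - 10 = 23
  54 - 33 = 21
  55 - 54 = 1
  55 - 55 = 0
  69 - 55 = 14
  80 - 69 = 11


Delta encoded: [3, 7, 23, 21, 1, 0, 14, 11]


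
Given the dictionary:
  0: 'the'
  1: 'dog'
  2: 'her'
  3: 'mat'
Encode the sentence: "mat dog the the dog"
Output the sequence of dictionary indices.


Look up each word in the dictionary:
  'mat' -> 3
  'dog' -> 1
  'the' -> 0
  'the' -> 0
  'dog' -> 1

Encoded: [3, 1, 0, 0, 1]


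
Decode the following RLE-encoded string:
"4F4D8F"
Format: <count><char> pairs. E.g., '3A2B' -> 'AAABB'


Expanding each <count><char> pair:
  4F -> 'FFFF'
  4D -> 'DDDD'
  8F -> 'FFFFFFFF'

Decoded = FFFFDDDDFFFFFFFF


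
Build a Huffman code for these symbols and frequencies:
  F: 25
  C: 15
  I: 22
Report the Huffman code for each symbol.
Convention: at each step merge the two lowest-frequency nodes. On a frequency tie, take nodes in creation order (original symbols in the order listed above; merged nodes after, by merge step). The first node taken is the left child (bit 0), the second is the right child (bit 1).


Huffman tree construction:
Step 1: Merge C(15) + I(22) = 37
Step 2: Merge F(25) + (C+I)(37) = 62
Read each symbol's code off the tree from the root (left child = 0, right child = 1).

Codes:
  F: 0 (length 1)
  C: 10 (length 2)
  I: 11 (length 2)
Average code length: 99/62 = 1.5968 bits/symbol


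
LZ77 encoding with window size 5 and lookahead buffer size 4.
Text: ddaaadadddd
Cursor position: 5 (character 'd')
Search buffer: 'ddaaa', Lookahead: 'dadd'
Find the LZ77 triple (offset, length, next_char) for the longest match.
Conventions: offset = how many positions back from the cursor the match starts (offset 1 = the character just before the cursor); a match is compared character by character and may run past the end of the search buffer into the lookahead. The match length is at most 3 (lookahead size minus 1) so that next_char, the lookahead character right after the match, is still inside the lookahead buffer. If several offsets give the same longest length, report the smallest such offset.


Try each offset into the search buffer:
  offset=1 (pos 4, char 'a'): match length 0
  offset=2 (pos 3, char 'a'): match length 0
  offset=3 (pos 2, char 'a'): match length 0
  offset=4 (pos 1, char 'd'): match length 2
  offset=5 (pos 0, char 'd'): match length 1
Longest match has length 2 at offset 4.
next_char = character at position 5 + 2 = 7 -> 'd'

Best match: offset=4, length=2 (matching 'da' starting at position 1)
LZ77 triple: (4, 2, 'd')


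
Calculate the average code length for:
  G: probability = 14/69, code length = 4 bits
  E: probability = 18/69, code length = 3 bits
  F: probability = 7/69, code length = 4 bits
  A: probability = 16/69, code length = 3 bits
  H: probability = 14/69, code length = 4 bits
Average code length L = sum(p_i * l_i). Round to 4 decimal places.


Weighted contributions p_i * l_i:
  G: (14/69) * 4 = 56/69
  E: (18/69) * 3 = 54/69
  F: (7/69) * 4 = 28/69
  A: (16/69) * 3 = 48/69
  H: (14/69) * 4 = 56/69
Sum = (56 + 54 + 28 + 48 + 56)/69 = 242/69

L = 242/69 = 3.5072 bits/symbol


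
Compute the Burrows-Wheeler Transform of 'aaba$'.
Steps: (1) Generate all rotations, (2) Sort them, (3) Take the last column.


Rotations (sorted):
  0: $aaba -> last char: a
  1: a$aab -> last char: b
  2: aaba$ -> last char: $
  3: aba$a -> last char: a
  4: ba$aa -> last char: a


BWT = ab$aa


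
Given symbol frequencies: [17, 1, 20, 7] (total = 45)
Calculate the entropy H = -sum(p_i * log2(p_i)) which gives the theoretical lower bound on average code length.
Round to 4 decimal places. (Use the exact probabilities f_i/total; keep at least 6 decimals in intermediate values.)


Per-symbol terms -p_i * log2(p_i) with p_i = f_i/45:
  p = 17/45 = 0.377778: log2(p) = -1.404390, -p*log2(p) = 0.530547
  p = 1/45 = 0.022222: log2(p) = -5.491853, -p*log2(p) = 0.122041
  p = 20/45 = 0.444444: log2(p) = -1.169925, -p*log2(p) = 0.519967
  p = 7/45 = 0.155556: log2(p) = -2.684498, -p*log2(p) = 0.417589
H = 0.530547 + 0.122041 + 0.519967 + 0.417589 = 1.590144

H = 1.5901 bits/symbol


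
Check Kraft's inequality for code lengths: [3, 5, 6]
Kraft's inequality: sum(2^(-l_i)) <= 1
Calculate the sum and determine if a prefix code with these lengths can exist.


Sum = 2^(-3) + 2^(-5) + 2^(-6)
    = 0.125 + 0.03125 + 0.015625
    = 11/64 = 0.171875
Since 0.171875 <= 1, Kraft's inequality IS satisfied.
A prefix code with these lengths CAN exist.

Kraft sum = 0.171875. Satisfied.


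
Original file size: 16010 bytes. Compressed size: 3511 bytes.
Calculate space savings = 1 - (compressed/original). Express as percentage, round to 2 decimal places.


ratio = compressed/original = 3511/16010 = 0.2193
savings = 1 - ratio = 1 - 0.2193 = 0.7807
as a percentage: 0.7807 * 100 = 78.07%

Space savings = 1 - 3511/16010 = 78.07%


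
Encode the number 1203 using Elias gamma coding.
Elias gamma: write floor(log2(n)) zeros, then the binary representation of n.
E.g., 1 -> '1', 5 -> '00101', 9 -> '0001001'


num_bits = floor(log2(1203)) + 1 = 11
leading_zeros = num_bits - 1 = 10
binary(1203) = 10010110011

Elias gamma(1203) = '0000000000' + '10010110011' = 000000000010010110011 (21 bits)


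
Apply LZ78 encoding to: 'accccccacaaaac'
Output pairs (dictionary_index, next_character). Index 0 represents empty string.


LZ78 encoding steps:
Dictionary: {0: ''}
Step 1: w='' (idx 0), next='a' -> output (0, 'a'), add 'a' as idx 1
Step 2: w='' (idx 0), next='c' -> output (0, 'c'), add 'c' as idx 2
Step 3: w='c' (idx 2), next='c' -> output (2, 'c'), add 'cc' as idx 3
Step 4: w='cc' (idx 3), next='c' -> output (3, 'c'), add 'ccc' as idx 4
Step 5: w='a' (idx 1), next='c' -> output (1, 'c'), add 'ac' as idx 5
Step 6: w='a' (idx 1), next='a' -> output (1, 'a'), add 'aa' as idx 6
Step 7: w='aa' (idx 6), next='c' -> output (6, 'c'), add 'aac' as idx 7


Encoded: [(0, 'a'), (0, 'c'), (2, 'c'), (3, 'c'), (1, 'c'), (1, 'a'), (6, 'c')]


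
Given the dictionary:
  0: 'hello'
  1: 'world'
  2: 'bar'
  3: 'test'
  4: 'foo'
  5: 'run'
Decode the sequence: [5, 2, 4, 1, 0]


Look up each index in the dictionary:
  5 -> 'run'
  2 -> 'bar'
  4 -> 'foo'
  1 -> 'world'
  0 -> 'hello'

Decoded: "run bar foo world hello"


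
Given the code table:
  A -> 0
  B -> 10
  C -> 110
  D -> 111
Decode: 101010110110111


Decoding:
10 -> B
10 -> B
10 -> B
110 -> C
110 -> C
111 -> D


Result: BBBCCD


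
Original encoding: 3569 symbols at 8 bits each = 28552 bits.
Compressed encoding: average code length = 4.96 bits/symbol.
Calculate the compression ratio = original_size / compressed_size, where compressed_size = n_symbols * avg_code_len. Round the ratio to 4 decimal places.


original_size = n_symbols * orig_bits = 3569 * 8 = 28552 bits
compressed_size = n_symbols * avg_code_len = 3569 * 4.96 = 17702.24 bits
ratio = original_size / compressed_size = 28552 / 17702.24 = 1.6129

Compression ratio = 1.6129


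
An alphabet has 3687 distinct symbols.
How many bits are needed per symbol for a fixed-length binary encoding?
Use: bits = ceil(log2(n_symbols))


log2(3687) = 11.8482
Bracket: 2^11 = 2048 < 3687 <= 2^12 = 4096
So ceil(log2(3687)) = 12

bits = ceil(log2(3687)) = ceil(11.8482) = 12 bits


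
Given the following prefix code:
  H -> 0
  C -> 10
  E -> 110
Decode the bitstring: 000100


Decoding step by step:
Bits 0 -> H
Bits 0 -> H
Bits 0 -> H
Bits 10 -> C
Bits 0 -> H


Decoded message: HHHCH


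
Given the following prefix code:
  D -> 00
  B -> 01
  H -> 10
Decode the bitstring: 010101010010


Decoding step by step:
Bits 01 -> B
Bits 01 -> B
Bits 01 -> B
Bits 01 -> B
Bits 00 -> D
Bits 10 -> H


Decoded message: BBBBDH


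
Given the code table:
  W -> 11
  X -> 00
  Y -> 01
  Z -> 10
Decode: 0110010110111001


Decoding:
01 -> Y
10 -> Z
01 -> Y
01 -> Y
10 -> Z
11 -> W
10 -> Z
01 -> Y


Result: YZYYZWZY


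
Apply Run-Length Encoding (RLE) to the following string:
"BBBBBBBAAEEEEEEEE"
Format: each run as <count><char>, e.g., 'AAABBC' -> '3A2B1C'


Scanning runs left to right:
  i=0: run of 'B' x 7 -> '7B'
  i=7: run of 'A' x 2 -> '2A'
  i=9: run of 'E' x 8 -> '8E'

RLE = 7B2A8E


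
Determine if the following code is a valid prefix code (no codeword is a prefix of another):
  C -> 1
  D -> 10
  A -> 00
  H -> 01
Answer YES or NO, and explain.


Checking each pair (does one codeword prefix another?):
  C='1' vs D='10': prefix -- VIOLATION

NO -- this is NOT a valid prefix code. C (1) is a prefix of D (10).


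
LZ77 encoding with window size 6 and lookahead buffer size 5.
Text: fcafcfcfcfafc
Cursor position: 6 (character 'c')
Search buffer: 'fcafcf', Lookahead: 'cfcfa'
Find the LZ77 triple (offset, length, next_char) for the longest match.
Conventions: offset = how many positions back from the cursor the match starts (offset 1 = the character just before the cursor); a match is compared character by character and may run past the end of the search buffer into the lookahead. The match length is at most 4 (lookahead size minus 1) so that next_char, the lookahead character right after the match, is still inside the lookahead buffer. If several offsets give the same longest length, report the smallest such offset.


Try each offset into the search buffer:
  offset=1 (pos 5, char 'f'): match length 0
  offset=2 (pos 4, char 'c'): match length 4
  offset=3 (pos 3, char 'f'): match length 0
  offset=4 (pos 2, char 'a'): match length 0
  offset=5 (pos 1, char 'c'): match length 1
  offset=6 (pos 0, char 'f'): match length 0
Longest match has length 4 at offset 2.
next_char = character at position 6 + 4 = 10 -> 'a'

Best match: offset=2, length=4 (matching 'cfcf' starting at position 4)
LZ77 triple: (2, 4, 'a')


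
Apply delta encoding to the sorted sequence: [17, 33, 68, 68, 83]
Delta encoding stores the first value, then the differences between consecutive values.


First value: 17
Deltas:
  33 - 17 = 16
  68 - 33 = 35
  68 - 68 = 0
  83 - 68 = 15


Delta encoded: [17, 16, 35, 0, 15]


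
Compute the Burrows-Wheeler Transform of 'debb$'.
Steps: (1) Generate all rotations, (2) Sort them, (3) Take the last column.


Rotations (sorted):
  0: $debb -> last char: b
  1: b$deb -> last char: b
  2: bb$de -> last char: e
  3: debb$ -> last char: $
  4: ebb$d -> last char: d


BWT = bbe$d


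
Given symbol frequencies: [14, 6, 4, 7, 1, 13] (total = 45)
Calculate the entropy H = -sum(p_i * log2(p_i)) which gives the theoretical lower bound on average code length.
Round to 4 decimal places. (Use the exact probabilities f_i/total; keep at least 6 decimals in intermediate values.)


Per-symbol terms -p_i * log2(p_i) with p_i = f_i/45:
  p = 14/45 = 0.311111: log2(p) = -1.684498, -p*log2(p) = 0.524066
  p = 6/45 = 0.133333: log2(p) = -2.906891, -p*log2(p) = 0.387585
  p = 4/45 = 0.088889: log2(p) = -3.491853, -p*log2(p) = 0.310387
  p = 7/45 = 0.155556: log2(p) = -2.684498, -p*log2(p) = 0.417589
  p = 1/45 = 0.022222: log2(p) = -5.491853, -p*log2(p) = 0.122041
  p = 13/45 = 0.288889: log2(p) = -1.791413, -p*log2(p) = 0.517519
H = 0.524066 + 0.387585 + 0.310387 + 0.417589 + 0.122041 + 0.517519 = 2.279187

H = 2.2792 bits/symbol


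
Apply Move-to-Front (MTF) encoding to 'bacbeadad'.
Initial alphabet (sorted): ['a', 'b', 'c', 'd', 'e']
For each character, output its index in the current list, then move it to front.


MTF encoding:
'b': index 1 in ['a', 'b', 'c', 'd', 'e'] -> ['b', 'a', 'c', 'd', 'e']
'a': index 1 in ['b', 'a', 'c', 'd', 'e'] -> ['a', 'b', 'c', 'd', 'e']
'c': index 2 in ['a', 'b', 'c', 'd', 'e'] -> ['c', 'a', 'b', 'd', 'e']
'b': index 2 in ['c', 'a', 'b', 'd', 'e'] -> ['b', 'c', 'a', 'd', 'e']
'e': index 4 in ['b', 'c', 'a', 'd', 'e'] -> ['e', 'b', 'c', 'a', 'd']
'a': index 3 in ['e', 'b', 'c', 'a', 'd'] -> ['a', 'e', 'b', 'c', 'd']
'd': index 4 in ['a', 'e', 'b', 'c', 'd'] -> ['d', 'a', 'e', 'b', 'c']
'a': index 1 in ['d', 'a', 'e', 'b', 'c'] -> ['a', 'd', 'e', 'b', 'c']
'd': index 1 in ['a', 'd', 'e', 'b', 'c'] -> ['d', 'a', 'e', 'b', 'c']


Output: [1, 1, 2, 2, 4, 3, 4, 1, 1]
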